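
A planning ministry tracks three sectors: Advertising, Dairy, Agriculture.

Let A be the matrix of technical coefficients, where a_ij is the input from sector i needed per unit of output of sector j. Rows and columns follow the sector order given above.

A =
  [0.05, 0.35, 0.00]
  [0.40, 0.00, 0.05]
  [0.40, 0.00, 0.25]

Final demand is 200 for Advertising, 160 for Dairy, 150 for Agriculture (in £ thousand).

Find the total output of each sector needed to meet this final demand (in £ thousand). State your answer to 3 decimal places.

x_1 = 324.105, x_2 = 308.285, x_3 = 372.856

I − A =
  [   0.95    -0.35     0.00]
  [  -0.40     1.00    -0.05]
  [  -0.40     0.00     0.75]
Cofactors of I−A, C_ij = (−1)^(i+j)·(minor ij) (rows/columns in the sector order above):
  C_11 = (1.00)(0.75) − (-0.05)(0.00) = 0.7500
  C_12 = −[(-0.40)(0.75) − (-0.05)(-0.40)] = 0.3200
  C_13 = (-0.40)(0.00) − (1.00)(-0.40) = 0.4000
  C_21 = −[(-0.35)(0.75) − (0.00)(0.00)] = 0.2625
  C_22 = (0.95)(0.75) − (0.00)(-0.40) = 0.7125
  C_23 = −[(0.95)(0.00) − (-0.35)(-0.40)] = 0.1400
  C_31 = (-0.35)(-0.05) − (0.00)(1.00) = 0.0175
  C_32 = −[(0.95)(-0.05) − (0.00)(-0.40)] = 0.0475
  C_33 = (0.95)(1.00) − (-0.35)(-0.40) = 0.8100
det(I−A) = Σ_j (I−A)_1j·C_1j = (0.95)(0.7500) + (-0.35)(0.3200) + (0.00)(0.4000) = 0.6005
adj(I−A) = Cᵀ =
  [ 0.7500   0.2625   0.0175]
  [ 0.3200   0.7125   0.0475]
  [ 0.4000   0.1400   0.8100]
(I − A)⁻¹ = adj(I−A) / det(I−A) ≈
  [   1.2490     0.4371     0.0291]
  [   0.5329     1.1865     0.0791]
  [   0.6661     0.2331     1.3489]
x = (I − A)⁻¹ d = adj(I−A)·d / det(I−A), with det(I−A) = 0.6005:
  x_1 = (0.7500·200 + 0.2625·160 + 0.0175·150) / 0.6005 = 194.625 / 0.6005 ≈ 324.105
  x_2 = (0.3200·200 + 0.7125·160 + 0.0475·150) / 0.6005 = 185.125 / 0.6005 ≈ 308.285
  x_3 = (0.4000·200 + 0.1400·160 + 0.8100·150) / 0.6005 = 223.90 / 0.6005 ≈ 372.856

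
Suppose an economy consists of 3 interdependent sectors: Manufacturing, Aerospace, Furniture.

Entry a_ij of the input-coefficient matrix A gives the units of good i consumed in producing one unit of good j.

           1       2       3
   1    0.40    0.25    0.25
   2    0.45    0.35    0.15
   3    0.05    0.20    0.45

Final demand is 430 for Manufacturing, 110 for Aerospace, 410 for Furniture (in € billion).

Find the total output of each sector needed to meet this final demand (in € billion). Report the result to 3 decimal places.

x_1 = 2383.843, x_2 = 2228.641, x_3 = 1772.583

I − A =
  [   0.60    -0.25    -0.25]
  [  -0.45     0.65    -0.15]
  [  -0.05    -0.20     0.55]
Cofactors of I−A, C_ij = (−1)^(i+j)·(minor ij) (rows/columns in the sector order above):
  C_11 = (0.65)(0.55) − (-0.15)(-0.20) = 0.3275
  C_12 = −[(-0.45)(0.55) − (-0.15)(-0.05)] = 0.2550
  C_13 = (-0.45)(-0.20) − (0.65)(-0.05) = 0.1225
  C_21 = −[(-0.25)(0.55) − (-0.25)(-0.20)] = 0.1875
  C_22 = (0.60)(0.55) − (-0.25)(-0.05) = 0.3175
  C_23 = −[(0.60)(-0.20) − (-0.25)(-0.05)] = 0.1325
  C_31 = (-0.25)(-0.15) − (-0.25)(0.65) = 0.2000
  C_32 = −[(0.60)(-0.15) − (-0.25)(-0.45)] = 0.2025
  C_33 = (0.60)(0.65) − (-0.25)(-0.45) = 0.2775
det(I−A) = Σ_j (I−A)_1j·C_1j = (0.60)(0.3275) + (-0.25)(0.2550) + (-0.25)(0.1225) = 0.102125
adj(I−A) = Cᵀ =
  [ 0.3275   0.1875   0.2000]
  [ 0.2550   0.3175   0.2025]
  [ 0.1225   0.1325   0.2775]
(I − A)⁻¹ = adj(I−A) / det(I−A) ≈
  [   3.2069     1.8360     1.9584]
  [   2.4969     3.1089     1.9829]
  [   1.1995     1.2974     2.7173]
x = (I − A)⁻¹ d = adj(I−A)·d / det(I−A), with det(I−A) = 0.102125:
  x_1 = (0.3275·430 + 0.1875·110 + 0.2000·410) / 0.102125 = 243.45 / 0.102125 ≈ 2383.843
  x_2 = (0.2550·430 + 0.3175·110 + 0.2025·410) / 0.102125 = 227.60 / 0.102125 ≈ 2228.641
  x_3 = (0.1225·430 + 0.1325·110 + 0.2775·410) / 0.102125 = 181.025 / 0.102125 ≈ 1772.583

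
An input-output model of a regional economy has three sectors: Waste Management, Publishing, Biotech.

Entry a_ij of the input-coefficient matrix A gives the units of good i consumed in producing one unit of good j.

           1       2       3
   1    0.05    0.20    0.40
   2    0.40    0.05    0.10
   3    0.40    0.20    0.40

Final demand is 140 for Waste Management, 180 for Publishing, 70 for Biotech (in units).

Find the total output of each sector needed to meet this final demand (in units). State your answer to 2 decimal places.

x_1 = 499.12, x_2 = 463.19, x_3 = 603.81

I − A =
  [   0.95    -0.20    -0.40]
  [  -0.40     0.95    -0.10]
  [  -0.40    -0.20     0.60]
Cofactors of I−A, C_ij = (−1)^(i+j)·(minor ij) (rows/columns in the sector order above):
  C_11 = (0.95)(0.60) − (-0.10)(-0.20) = 0.5500
  C_12 = −[(-0.40)(0.60) − (-0.10)(-0.40)] = 0.2800
  C_13 = (-0.40)(-0.20) − (0.95)(-0.40) = 0.4600
  C_21 = −[(-0.20)(0.60) − (-0.40)(-0.20)] = 0.2000
  C_22 = (0.95)(0.60) − (-0.40)(-0.40) = 0.4100
  C_23 = −[(0.95)(-0.20) − (-0.20)(-0.40)] = 0.2700
  C_31 = (-0.20)(-0.10) − (-0.40)(0.95) = 0.4000
  C_32 = −[(0.95)(-0.10) − (-0.40)(-0.40)] = 0.2550
  C_33 = (0.95)(0.95) − (-0.20)(-0.40) = 0.8225
det(I−A) = Σ_j (I−A)_1j·C_1j = (0.95)(0.5500) + (-0.20)(0.2800) + (-0.40)(0.4600) = 0.2825
adj(I−A) = Cᵀ =
  [ 0.5500   0.2000   0.4000]
  [ 0.2800   0.4100   0.2550]
  [ 0.4600   0.2700   0.8225]
(I − A)⁻¹ = adj(I−A) / det(I−A) ≈
  [   1.9469     0.7080     1.4159]
  [   0.9912     1.4513     0.9027]
  [   1.6283     0.9558     2.9115]
x = (I − A)⁻¹ d = adj(I−A)·d / det(I−A), with det(I−A) = 0.2825:
  x_1 = (0.5500·140 + 0.2000·180 + 0.4000·70) / 0.2825 = 141.00 / 0.2825 ≈ 499.12
  x_2 = (0.2800·140 + 0.4100·180 + 0.2550·70) / 0.2825 = 130.85 / 0.2825 ≈ 463.19
  x_3 = (0.4600·140 + 0.2700·180 + 0.8225·70) / 0.2825 = 170.575 / 0.2825 ≈ 603.81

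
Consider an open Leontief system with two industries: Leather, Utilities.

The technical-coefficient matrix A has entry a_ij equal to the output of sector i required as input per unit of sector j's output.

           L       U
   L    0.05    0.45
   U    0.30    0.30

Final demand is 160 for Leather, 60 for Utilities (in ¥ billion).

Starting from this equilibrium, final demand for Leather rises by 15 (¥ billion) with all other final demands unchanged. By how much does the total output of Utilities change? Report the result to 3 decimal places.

Δx_U = 8.491

I − A =
  [   0.95    -0.45]
  [  -0.30     0.70]
det(I−A) = (0.95)(0.70) − (-0.45)(-0.30) = 0.5300
adj(I−A) = [[0.70, 0.45], [0.30, 0.95]]
(I − A)⁻¹ = adj(I−A) / det(I−A) ≈
  [   1.3208     0.8491]
  [   0.5660     1.7925]
Δx = (I − A)⁻¹ Δd with Δd having +15 in the Leather component and 0 elsewhere.
So Δx_U = L_UL · (+15), where L_UL = adj(I−A)_UL / det(I−A) = 0.30 / 0.5300.
Δx_U = 0.30 × (+15) / 0.5300 = 4.50 / 0.5300 ≈ 8.491.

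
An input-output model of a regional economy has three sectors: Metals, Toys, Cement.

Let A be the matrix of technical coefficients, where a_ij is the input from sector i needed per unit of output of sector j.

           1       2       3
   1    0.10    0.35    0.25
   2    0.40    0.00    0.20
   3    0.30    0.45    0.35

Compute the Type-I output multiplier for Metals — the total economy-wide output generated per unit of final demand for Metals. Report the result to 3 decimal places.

m_1 = 5.000

I − A =
  [   0.90    -0.35    -0.25]
  [  -0.40     1.00    -0.20]
  [  -0.30    -0.45     0.65]
Cofactors of I−A, C_ij = (−1)^(i+j)·(minor ij) (rows/columns in the sector order above):
  C_11 = (1.00)(0.65) − (-0.20)(-0.45) = 0.5600
  C_12 = −[(-0.40)(0.65) − (-0.20)(-0.30)] = 0.3200
  C_13 = (-0.40)(-0.45) − (1.00)(-0.30) = 0.4800
  C_21 = −[(-0.35)(0.65) − (-0.25)(-0.45)] = 0.3400
  C_22 = (0.90)(0.65) − (-0.25)(-0.30) = 0.5100
  C_23 = −[(0.90)(-0.45) − (-0.35)(-0.30)] = 0.5100
  C_31 = (-0.35)(-0.20) − (-0.25)(1.00) = 0.3200
  C_32 = −[(0.90)(-0.20) − (-0.25)(-0.40)] = 0.2800
  C_33 = (0.90)(1.00) − (-0.35)(-0.40) = 0.7600
det(I−A) = Σ_j (I−A)_1j·C_1j = (0.90)(0.5600) + (-0.35)(0.3200) + (-0.25)(0.4800) = 0.2720
adj(I−A) = Cᵀ =
  [ 0.5600   0.3400   0.3200]
  [ 0.3200   0.5100   0.2800]
  [ 0.4800   0.5100   0.7600]
(I − A)⁻¹ = adj(I−A) / det(I−A) ≈
  [   2.0588     1.2500     1.1765]
  [   1.1765     1.8750     1.0294]
  [   1.7647     1.8750     2.7941]
The output multiplier for sector j is the column-j sum of the Leontief inverse (I − A)⁻¹ = adj(I−A) / det(I−A).
Column 1 of adj(I−A): (0.5600, 0.3200, 0.4800); det(I−A) = 0.2720.
m_1 = (0.5600 + 0.3200 + 0.4800) / 0.2720 = 1.36 / 0.2720 = 5.000.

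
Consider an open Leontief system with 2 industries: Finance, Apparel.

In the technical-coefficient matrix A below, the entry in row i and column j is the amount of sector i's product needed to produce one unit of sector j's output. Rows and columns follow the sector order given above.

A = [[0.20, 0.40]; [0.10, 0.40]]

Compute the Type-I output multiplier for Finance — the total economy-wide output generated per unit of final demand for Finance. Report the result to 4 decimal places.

I − A =
  [   0.80    -0.40]
  [  -0.10     0.60]
det(I−A) = (0.80)(0.60) − (-0.40)(-0.10) = 0.4400
adj(I−A) = [[0.60, 0.40], [0.10, 0.80]]
(I − A)⁻¹ = adj(I−A) / det(I−A) ≈
  [   1.36364     0.90909]
  [   0.22727     1.81818]
The output multiplier for sector j is the column-j sum of the Leontief inverse (I − A)⁻¹ = adj(I−A) / det(I−A).
Column F of adj(I−A): (0.60, 0.10); det(I−A) = 0.4400.
m_F = (0.60 + 0.10) / 0.4400 = 0.70 / 0.4400 ≈ 1.5909.

m_F = 1.5909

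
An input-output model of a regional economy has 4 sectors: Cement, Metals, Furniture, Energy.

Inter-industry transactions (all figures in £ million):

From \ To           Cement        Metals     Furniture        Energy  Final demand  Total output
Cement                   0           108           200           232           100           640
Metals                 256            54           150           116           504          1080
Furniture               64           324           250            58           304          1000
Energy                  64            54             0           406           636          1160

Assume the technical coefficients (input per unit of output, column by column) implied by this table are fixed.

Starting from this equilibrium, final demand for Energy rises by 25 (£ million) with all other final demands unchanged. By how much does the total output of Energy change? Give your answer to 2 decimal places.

Δx_4 = 40.91

Technical coefficients a_ij = z_ij / X_j:
  a_11 = 0/640 = 0.00, a_21 = 256/640 = 0.40, a_31 = 64/640 = 0.10, a_41 = 64/640 = 0.10
  a_12 = 108/1080 = 0.10, a_22 = 54/1080 = 0.05, a_32 = 324/1080 = 0.30, a_42 = 54/1080 = 0.05
  a_13 = 200/1000 = 0.20, a_23 = 150/1000 = 0.15, a_33 = 250/1000 = 0.25, a_43 = 0/1000 = 0.00
  a_14 = 232/1160 = 0.20, a_24 = 116/1160 = 0.10, a_34 = 58/1160 = 0.05, a_44 = 406/1160 = 0.35
I − A =
  [   1.00    -0.10    -0.20    -0.20]
  [  -0.40     0.95    -0.15    -0.10]
  [  -0.10    -0.30     0.75    -0.05]
  [  -0.10    -0.05     0.00     0.65]
Compute the cofactors C_ij = (−1)^(i+j)·(3×3 minor ij) of I−A; the adjugate is their transpose:
adj(I−A) = Cᵀ =
  [ 0.42975   0.09575   0.13375   0.15725]
  [ 0.21300   0.45850   0.14850   0.14750]
  [ 0.14800   0.19950   0.56250   0.11950]
  [ 0.08250   0.05000   0.03200   0.59300]
det(I−A) = Σ_j (I−A)_1j·C_1j = (1.00)(0.42975) + (-0.10)(0.21300) + (-0.20)(0.14800) + (-0.20)(0.08250) = 0.36235
(I − A)⁻¹ = adj(I−A) / det(I−A) ≈
  [   1.1860     0.2642     0.3691     0.4340]
  [   0.5878     1.2654     0.4098     0.4071]
  [   0.4084     0.5506     1.5524     0.3298]
  [   0.2277     0.1380     0.0883     1.6365]
Δx = (I − A)⁻¹ Δd with Δd having +25 in the Energy component and 0 elsewhere.
So Δx_4 = L_44 · (+25), where L_44 = adj(I−A)_44 / det(I−A) = 0.59300 / 0.36235.
Δx_4 = 0.59300 × (+25) / 0.36235 = 14.825 / 0.36235 ≈ 40.91.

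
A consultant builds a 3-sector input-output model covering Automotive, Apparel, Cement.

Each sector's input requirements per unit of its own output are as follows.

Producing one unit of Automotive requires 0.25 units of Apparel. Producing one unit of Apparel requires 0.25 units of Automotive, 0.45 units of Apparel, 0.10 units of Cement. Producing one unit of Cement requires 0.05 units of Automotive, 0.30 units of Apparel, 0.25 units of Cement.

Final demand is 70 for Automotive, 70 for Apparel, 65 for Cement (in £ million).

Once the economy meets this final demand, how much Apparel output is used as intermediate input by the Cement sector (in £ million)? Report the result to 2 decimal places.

I − A =
  [   1.00    -0.25    -0.05]
  [  -0.25     0.55    -0.30]
  [   0.00    -0.10     0.75]
Cofactors of I−A, C_ij = (−1)^(i+j)·(minor ij) (rows/columns in the sector order above):
  C_11 = (0.55)(0.75) − (-0.30)(-0.10) = 0.3825
  C_12 = −[(-0.25)(0.75) − (-0.30)(0.00)] = 0.1875
  C_13 = (-0.25)(-0.10) − (0.55)(0.00) = 0.0250
  C_21 = −[(-0.25)(0.75) − (-0.05)(-0.10)] = 0.1925
  C_22 = (1.00)(0.75) − (-0.05)(0.00) = 0.7500
  C_23 = −[(1.00)(-0.10) − (-0.25)(0.00)] = 0.1000
  C_31 = (-0.25)(-0.30) − (-0.05)(0.55) = 0.1025
  C_32 = −[(1.00)(-0.30) − (-0.05)(-0.25)] = 0.3125
  C_33 = (1.00)(0.55) − (-0.25)(-0.25) = 0.4875
det(I−A) = Σ_j (I−A)_1j·C_1j = (1.00)(0.3825) + (-0.25)(0.1875) + (-0.05)(0.0250) = 0.334375
adj(I−A) = Cᵀ =
  [ 0.3825   0.1925   0.1025]
  [ 0.1875   0.7500   0.3125]
  [ 0.0250   0.1000   0.4875]
(I − A)⁻¹ = adj(I−A) / det(I−A) ≈
  [   1.1439     0.5757     0.3065]
  [   0.5607     2.2430     0.9346]
  [   0.0748     0.2991     1.4579]
First solve x = (I − A)⁻¹ d = adj(I−A)·d / det(I−A); in particular x_3 = (0.0250·70 + 0.1000·70 + 0.4875·65) / 0.334375 = 40.4375 / 0.334375 ≈ 120.9346.
Intermediate flow from 2 to 3: z_23 = a_23 · x_3 = 0.30 × 40.4375 / 0.334375 = 12.13125 / 0.334375 ≈ 36.28.

z_23 = 36.28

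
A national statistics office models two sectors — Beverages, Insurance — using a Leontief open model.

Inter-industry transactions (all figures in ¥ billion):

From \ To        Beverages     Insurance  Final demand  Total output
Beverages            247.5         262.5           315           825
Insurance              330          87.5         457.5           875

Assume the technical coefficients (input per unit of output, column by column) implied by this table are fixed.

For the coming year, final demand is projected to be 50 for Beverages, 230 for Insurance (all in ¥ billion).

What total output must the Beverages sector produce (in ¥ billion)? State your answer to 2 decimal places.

x_B = 223.53

Technical coefficients a_ij = z_ij / X_j:
  a_BB = 247.5/825 = 0.30, a_IB = 330/825 = 0.40
  a_BI = 262.5/875 = 0.30, a_II = 87.5/875 = 0.10
I − A =
  [   0.70    -0.30]
  [  -0.40     0.90]
det(I−A) = (0.70)(0.90) − (-0.30)(-0.40) = 0.5100
adj(I−A) = [[0.90, 0.30], [0.40, 0.70]]
(I − A)⁻¹ = adj(I−A) / det(I−A) ≈
  [   1.7647     0.5882]
  [   0.7843     1.3725]
x = (I − A)⁻¹ d = adj(I−A)·d / det(I−A), with det(I−A) = 0.5100:
  x_B = (0.90·50 + 0.30·230) / 0.5100 = 114.00 / 0.5100 ≈ 223.53
  x_I = (0.40·50 + 0.70·230) / 0.5100 = 181.00 / 0.5100 ≈ 354.90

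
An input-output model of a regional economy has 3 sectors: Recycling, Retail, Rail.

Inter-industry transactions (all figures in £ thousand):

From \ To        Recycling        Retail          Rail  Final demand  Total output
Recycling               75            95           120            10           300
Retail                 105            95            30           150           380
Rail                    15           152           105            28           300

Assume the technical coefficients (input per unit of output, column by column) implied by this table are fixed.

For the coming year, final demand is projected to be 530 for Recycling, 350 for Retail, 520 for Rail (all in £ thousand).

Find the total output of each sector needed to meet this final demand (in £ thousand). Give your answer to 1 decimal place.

x_1 = 2513.6, x_2 = 1930.5, x_3 = 2181.4

Technical coefficients a_ij = z_ij / X_j:
  a_11 = 75/300 = 0.25, a_21 = 105/300 = 0.35, a_31 = 15/300 = 0.05
  a_12 = 95/380 = 0.25, a_22 = 95/380 = 0.25, a_32 = 152/380 = 0.40
  a_13 = 120/300 = 0.40, a_23 = 30/300 = 0.10, a_33 = 105/300 = 0.35
I − A =
  [   0.75    -0.25    -0.40]
  [  -0.35     0.75    -0.10]
  [  -0.05    -0.40     0.65]
Cofactors of I−A, C_ij = (−1)^(i+j)·(minor ij) (rows/columns in the sector order above):
  C_11 = (0.75)(0.65) − (-0.10)(-0.40) = 0.4475
  C_12 = −[(-0.35)(0.65) − (-0.10)(-0.05)] = 0.2325
  C_13 = (-0.35)(-0.40) − (0.75)(-0.05) = 0.1775
  C_21 = −[(-0.25)(0.65) − (-0.40)(-0.40)] = 0.3225
  C_22 = (0.75)(0.65) − (-0.40)(-0.05) = 0.4675
  C_23 = −[(0.75)(-0.40) − (-0.25)(-0.05)] = 0.3125
  C_31 = (-0.25)(-0.10) − (-0.40)(0.75) = 0.3250
  C_32 = −[(0.75)(-0.10) − (-0.40)(-0.35)] = 0.2150
  C_33 = (0.75)(0.75) − (-0.25)(-0.35) = 0.4750
det(I−A) = Σ_j (I−A)_1j·C_1j = (0.75)(0.4475) + (-0.25)(0.2325) + (-0.40)(0.1775) = 0.2065
adj(I−A) = Cᵀ =
  [ 0.4475   0.3225   0.3250]
  [ 0.2325   0.4675   0.2150]
  [ 0.1775   0.3125   0.4750]
(I − A)⁻¹ = adj(I−A) / det(I−A) ≈
  [   2.1671     1.5617     1.5738]
  [   1.1259     2.2639     1.0412]
  [   0.8596     1.5133     2.3002]
x = (I − A)⁻¹ d = adj(I−A)·d / det(I−A), with det(I−A) = 0.2065:
  x_1 = (0.4475·530 + 0.3225·350 + 0.3250·520) / 0.2065 = 519.05 / 0.2065 ≈ 2513.6
  x_2 = (0.2325·530 + 0.4675·350 + 0.2150·520) / 0.2065 = 398.65 / 0.2065 ≈ 1930.5
  x_3 = (0.1775·530 + 0.3125·350 + 0.4750·520) / 0.2065 = 450.45 / 0.2065 ≈ 2181.4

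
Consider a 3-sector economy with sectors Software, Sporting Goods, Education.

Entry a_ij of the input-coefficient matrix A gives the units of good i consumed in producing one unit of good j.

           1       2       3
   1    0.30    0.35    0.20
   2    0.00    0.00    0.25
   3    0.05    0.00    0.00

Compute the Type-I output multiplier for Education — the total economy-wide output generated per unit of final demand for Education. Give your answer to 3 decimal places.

I − A =
  [   0.70    -0.35    -0.20]
  [   0.00     1.00    -0.25]
  [  -0.05     0.00     1.00]
Cofactors of I−A, C_ij = (−1)^(i+j)·(minor ij) (rows/columns in the sector order above):
  C_11 = (1.00)(1.00) − (-0.25)(0.00) = 1.0000
  C_12 = −[(0.00)(1.00) − (-0.25)(-0.05)] = 0.0125
  C_13 = (0.00)(0.00) − (1.00)(-0.05) = 0.0500
  C_21 = −[(-0.35)(1.00) − (-0.20)(0.00)] = 0.3500
  C_22 = (0.70)(1.00) − (-0.20)(-0.05) = 0.6900
  C_23 = −[(0.70)(0.00) − (-0.35)(-0.05)] = 0.0175
  C_31 = (-0.35)(-0.25) − (-0.20)(1.00) = 0.2875
  C_32 = −[(0.70)(-0.25) − (-0.20)(0.00)] = 0.1750
  C_33 = (0.70)(1.00) − (-0.35)(0.00) = 0.7000
det(I−A) = Σ_j (I−A)_1j·C_1j = (0.70)(1.0000) + (-0.35)(0.0125) + (-0.20)(0.0500) = 0.685625
adj(I−A) = Cᵀ =
  [ 1.0000   0.3500   0.2875]
  [ 0.0125   0.6900   0.1750]
  [ 0.0500   0.0175   0.7000]
(I − A)⁻¹ = adj(I−A) / det(I−A) ≈
  [   1.4585     0.5105     0.4193]
  [   0.0182     1.0064     0.2552]
  [   0.0729     0.0255     1.0210]
The output multiplier for sector j is the column-j sum of the Leontief inverse (I − A)⁻¹ = adj(I−A) / det(I−A).
Column 3 of adj(I−A): (0.2875, 0.1750, 0.7000); det(I−A) = 0.685625.
m_3 = (0.2875 + 0.1750 + 0.7000) / 0.685625 = 1.1625 / 0.685625 ≈ 1.696.

m_3 = 1.696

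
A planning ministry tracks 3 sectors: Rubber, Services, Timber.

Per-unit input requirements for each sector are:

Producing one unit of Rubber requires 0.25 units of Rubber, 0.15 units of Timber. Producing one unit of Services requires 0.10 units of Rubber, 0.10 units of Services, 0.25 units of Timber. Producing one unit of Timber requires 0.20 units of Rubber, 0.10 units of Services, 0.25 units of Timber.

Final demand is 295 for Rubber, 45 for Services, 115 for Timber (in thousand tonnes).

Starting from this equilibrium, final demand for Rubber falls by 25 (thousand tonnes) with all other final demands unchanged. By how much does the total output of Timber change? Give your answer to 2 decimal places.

Δx_T = -7.35

I − A =
  [   0.75    -0.10    -0.20]
  [   0.00     0.90    -0.10]
  [  -0.15    -0.25     0.75]
Cofactors of I−A, C_ij = (−1)^(i+j)·(minor ij) (rows/columns in the sector order above):
  C_11 = (0.90)(0.75) − (-0.10)(-0.25) = 0.6500
  C_12 = −[(0.00)(0.75) − (-0.10)(-0.15)] = 0.0150
  C_13 = (0.00)(-0.25) − (0.90)(-0.15) = 0.1350
  C_21 = −[(-0.10)(0.75) − (-0.20)(-0.25)] = 0.1250
  C_22 = (0.75)(0.75) − (-0.20)(-0.15) = 0.5325
  C_23 = −[(0.75)(-0.25) − (-0.10)(-0.15)] = 0.2025
  C_31 = (-0.10)(-0.10) − (-0.20)(0.90) = 0.1900
  C_32 = −[(0.75)(-0.10) − (-0.20)(0.00)] = 0.0750
  C_33 = (0.75)(0.90) − (-0.10)(0.00) = 0.6750
det(I−A) = Σ_j (I−A)_1j·C_1j = (0.75)(0.6500) + (-0.10)(0.0150) + (-0.20)(0.1350) = 0.4590
adj(I−A) = Cᵀ =
  [ 0.6500   0.1250   0.1900]
  [ 0.0150   0.5325   0.0750]
  [ 0.1350   0.2025   0.6750]
(I − A)⁻¹ = adj(I−A) / det(I−A) ≈
  [   1.4161     0.2723     0.4139]
  [   0.0327     1.1601     0.1634]
  [   0.2941     0.4412     1.4706]
Δx = (I − A)⁻¹ Δd with Δd having -25 in the Rubber component and 0 elsewhere.
So Δx_T = L_TR · (-25), where L_TR = adj(I−A)_TR / det(I−A) = 0.1350 / 0.4590.
Δx_T = 0.1350 × (-25) / 0.4590 = -3.375 / 0.4590 ≈ -7.35.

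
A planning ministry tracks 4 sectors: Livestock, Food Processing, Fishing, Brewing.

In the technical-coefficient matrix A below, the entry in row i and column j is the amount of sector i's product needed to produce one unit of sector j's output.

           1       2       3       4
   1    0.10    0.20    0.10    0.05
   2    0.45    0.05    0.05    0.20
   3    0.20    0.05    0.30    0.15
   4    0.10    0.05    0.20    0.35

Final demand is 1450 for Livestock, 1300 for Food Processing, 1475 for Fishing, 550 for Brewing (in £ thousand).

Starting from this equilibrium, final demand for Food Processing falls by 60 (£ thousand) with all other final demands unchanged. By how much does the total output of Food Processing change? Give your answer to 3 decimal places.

Δx_2 = -75.613

I − A =
  [   0.90    -0.20    -0.10    -0.05]
  [  -0.45     0.95    -0.05    -0.20]
  [  -0.20    -0.05     0.70    -0.15]
  [  -0.10    -0.05    -0.20     0.65]
Compute the cofactors C_ij = (−1)^(i+j)·(3×3 minor ij) of I−A; the adjugate is their transpose:
adj(I−A) = Cᵀ =
  [ 0.392750   0.091250   0.084875   0.077875]
  [ 0.220500   0.362500   0.100750   0.151750]
  [ 0.154750   0.065250   0.478375   0.142375]
  [ 0.125000   0.062000   0.168000   0.510000]
det(I−A) = Σ_j (I−A)_1j·C_1j = (0.90)(0.392750) + (-0.20)(0.220500) + (-0.10)(0.154750) + (-0.05)(0.125000) = 0.28765
(I − A)⁻¹ = adj(I−A) / det(I−A) ≈
  [   1.3654     0.3172     0.2951     0.2707]
  [   0.7666     1.2602     0.3503     0.5276]
  [   0.5380     0.2268     1.6630     0.4950]
  [   0.4346     0.2155     0.5840     1.7730]
Δx = (I − A)⁻¹ Δd with Δd having -60 in the Food Processing component and 0 elsewhere.
So Δx_2 = L_22 · (-60), where L_22 = adj(I−A)_22 / det(I−A) = 0.362500 / 0.28765.
Δx_2 = 0.362500 × (-60) / 0.28765 = -21.75 / 0.28765 ≈ -75.613.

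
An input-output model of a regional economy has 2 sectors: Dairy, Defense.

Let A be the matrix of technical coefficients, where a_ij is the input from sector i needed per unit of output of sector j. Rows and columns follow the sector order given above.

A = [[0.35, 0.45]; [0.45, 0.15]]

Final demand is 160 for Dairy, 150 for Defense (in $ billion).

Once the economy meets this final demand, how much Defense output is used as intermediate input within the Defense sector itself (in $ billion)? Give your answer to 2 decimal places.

z_22 = 72.64

I − A =
  [   0.65    -0.45]
  [  -0.45     0.85]
det(I−A) = (0.65)(0.85) − (-0.45)(-0.45) = 0.3500
adj(I−A) = [[0.85, 0.45], [0.45, 0.65]]
(I − A)⁻¹ = adj(I−A) / det(I−A) ≈
  [   2.4286     1.2857]
  [   1.2857     1.8571]
First solve x = (I − A)⁻¹ d = adj(I−A)·d / det(I−A); in particular x_2 = (0.45·160 + 0.65·150) / 0.3500 = 169.50 / 0.3500 ≈ 484.2857.
Intermediate flow from 2 to 2: z_22 = a_22 · x_2 = 0.15 × 169.50 / 0.3500 = 25.425 / 0.3500 ≈ 72.64.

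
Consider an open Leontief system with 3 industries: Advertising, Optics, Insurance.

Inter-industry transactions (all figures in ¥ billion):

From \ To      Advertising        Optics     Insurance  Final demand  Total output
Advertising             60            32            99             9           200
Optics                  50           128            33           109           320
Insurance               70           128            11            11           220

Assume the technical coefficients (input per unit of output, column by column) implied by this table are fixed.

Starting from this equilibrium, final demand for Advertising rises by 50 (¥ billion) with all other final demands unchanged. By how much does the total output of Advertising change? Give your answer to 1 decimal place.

Technical coefficients a_ij = z_ij / X_j:
  a_AA = 60/200 = 0.30, a_OA = 50/200 = 0.25, a_IA = 70/200 = 0.35
  a_AO = 32/320 = 0.10, a_OO = 128/320 = 0.40, a_IO = 128/320 = 0.40
  a_AI = 99/220 = 0.45, a_OI = 33/220 = 0.15, a_II = 11/220 = 0.05
I − A =
  [   0.70    -0.10    -0.45]
  [  -0.25     0.60    -0.15]
  [  -0.35    -0.40     0.95]
Cofactors of I−A, C_ij = (−1)^(i+j)·(minor ij) (rows/columns in the sector order above):
  C_11 = (0.60)(0.95) − (-0.15)(-0.40) = 0.5100
  C_12 = −[(-0.25)(0.95) − (-0.15)(-0.35)] = 0.2900
  C_13 = (-0.25)(-0.40) − (0.60)(-0.35) = 0.3100
  C_21 = −[(-0.10)(0.95) − (-0.45)(-0.40)] = 0.2750
  C_22 = (0.70)(0.95) − (-0.45)(-0.35) = 0.5075
  C_23 = −[(0.70)(-0.40) − (-0.10)(-0.35)] = 0.3150
  C_31 = (-0.10)(-0.15) − (-0.45)(0.60) = 0.2850
  C_32 = −[(0.70)(-0.15) − (-0.45)(-0.25)] = 0.2175
  C_33 = (0.70)(0.60) − (-0.10)(-0.25) = 0.3950
det(I−A) = Σ_j (I−A)_1j·C_1j = (0.70)(0.5100) + (-0.10)(0.2900) + (-0.45)(0.3100) = 0.1885
adj(I−A) = Cᵀ =
  [ 0.5100   0.2750   0.2850]
  [ 0.2900   0.5075   0.2175]
  [ 0.3100   0.3150   0.3950]
(I − A)⁻¹ = adj(I−A) / det(I−A) ≈
  [   2.7056     1.4589     1.5119]
  [   1.5385     2.6923     1.1538]
  [   1.6446     1.6711     2.0955]
Δx = (I − A)⁻¹ Δd with Δd having +50 in the Advertising component and 0 elsewhere.
So Δx_A = L_AA · (+50), where L_AA = adj(I−A)_AA / det(I−A) = 0.5100 / 0.1885.
Δx_A = 0.5100 × (+50) / 0.1885 = 25.50 / 0.1885 ≈ 135.3.

Δx_A = 135.3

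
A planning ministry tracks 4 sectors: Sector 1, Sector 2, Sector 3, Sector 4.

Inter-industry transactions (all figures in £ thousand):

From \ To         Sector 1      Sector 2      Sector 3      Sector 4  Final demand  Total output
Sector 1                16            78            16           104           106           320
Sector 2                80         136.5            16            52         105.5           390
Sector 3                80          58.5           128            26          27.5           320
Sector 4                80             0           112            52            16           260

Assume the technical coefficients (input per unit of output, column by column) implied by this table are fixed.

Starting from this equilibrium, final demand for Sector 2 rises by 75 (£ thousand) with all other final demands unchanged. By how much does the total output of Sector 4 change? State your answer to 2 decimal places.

Δx_4 = 49.73

Technical coefficients a_ij = z_ij / X_j:
  a_11 = 16/320 = 0.05, a_21 = 80/320 = 0.25, a_31 = 80/320 = 0.25, a_41 = 80/320 = 0.25
  a_12 = 78/390 = 0.20, a_22 = 136.5/390 = 0.35, a_32 = 58.5/390 = 0.15, a_42 = 0/390 = 0.00
  a_13 = 16/320 = 0.05, a_23 = 16/320 = 0.05, a_33 = 128/320 = 0.40, a_43 = 112/320 = 0.35
  a_14 = 104/260 = 0.40, a_24 = 52/260 = 0.20, a_34 = 26/260 = 0.10, a_44 = 52/260 = 0.20
I − A =
  [   0.95    -0.20    -0.05    -0.40]
  [  -0.25     0.65    -0.05    -0.20]
  [  -0.25    -0.15     0.60    -0.10]
  [  -0.25     0.00    -0.35     0.80]
Compute the cofactors C_ij = (−1)^(i+j)·(3×3 minor ij) of I−A; the adjugate is their transpose:
adj(I−A) = Cᵀ =
  [ 0.272750   0.116000   0.139000   0.182750]
  [ 0.170000   0.316500   0.147000   0.182500]
  [ 0.183750   0.144000   0.379000   0.175250]
  [ 0.165625   0.099250   0.209250   0.320875]
det(I−A) = Σ_j (I−A)_1j·C_1j = (0.95)(0.272750) + (-0.20)(0.170000) + (-0.05)(0.183750) + (-0.40)(0.165625) = 0.149675
(I − A)⁻¹ = adj(I−A) / det(I−A) ≈
  [   1.8223     0.7750     0.9287     1.2210]
  [   1.1358     2.1146     0.9821     1.2193]
  [   1.2277     0.9621     2.5322     1.1709]
  [   1.1066     0.6631     1.3980     2.1438]
Δx = (I − A)⁻¹ Δd with Δd having +75 in the Sector 2 component and 0 elsewhere.
So Δx_4 = L_42 · (+75), where L_42 = adj(I−A)_42 / det(I−A) = 0.099250 / 0.149675.
Δx_4 = 0.099250 × (+75) / 0.149675 = 7.44375 / 0.149675 ≈ 49.73.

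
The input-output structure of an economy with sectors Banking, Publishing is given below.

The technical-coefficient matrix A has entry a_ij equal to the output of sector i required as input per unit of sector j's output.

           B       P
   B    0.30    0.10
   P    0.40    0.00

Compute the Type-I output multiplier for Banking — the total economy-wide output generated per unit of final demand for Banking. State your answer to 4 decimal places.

I − A =
  [   0.70    -0.10]
  [  -0.40     1.00]
det(I−A) = (0.70)(1.00) − (-0.10)(-0.40) = 0.6600
adj(I−A) = [[1.00, 0.10], [0.40, 0.70]]
(I − A)⁻¹ = adj(I−A) / det(I−A) ≈
  [   1.51515     0.15152]
  [   0.60606     1.06061]
The output multiplier for sector j is the column-j sum of the Leontief inverse (I − A)⁻¹ = adj(I−A) / det(I−A).
Column B of adj(I−A): (1.00, 0.40); det(I−A) = 0.6600.
m_B = (1.00 + 0.40) / 0.6600 = 1.40 / 0.6600 ≈ 2.1212.

m_B = 2.1212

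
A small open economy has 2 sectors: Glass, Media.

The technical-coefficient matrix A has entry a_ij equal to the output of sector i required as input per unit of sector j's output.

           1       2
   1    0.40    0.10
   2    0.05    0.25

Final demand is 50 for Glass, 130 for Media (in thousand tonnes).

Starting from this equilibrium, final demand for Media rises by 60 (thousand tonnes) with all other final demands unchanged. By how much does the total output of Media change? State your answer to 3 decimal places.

Δx_2 = 80.899

I − A =
  [   0.60    -0.10]
  [  -0.05     0.75]
det(I−A) = (0.60)(0.75) − (-0.10)(-0.05) = 0.4450
adj(I−A) = [[0.75, 0.10], [0.05, 0.60]]
(I − A)⁻¹ = adj(I−A) / det(I−A) ≈
  [   1.6854     0.2247]
  [   0.1124     1.3483]
Δx = (I − A)⁻¹ Δd with Δd having +60 in the Media component and 0 elsewhere.
So Δx_2 = L_22 · (+60), where L_22 = adj(I−A)_22 / det(I−A) = 0.60 / 0.4450.
Δx_2 = 0.60 × (+60) / 0.4450 = 36.00 / 0.4450 ≈ 80.899.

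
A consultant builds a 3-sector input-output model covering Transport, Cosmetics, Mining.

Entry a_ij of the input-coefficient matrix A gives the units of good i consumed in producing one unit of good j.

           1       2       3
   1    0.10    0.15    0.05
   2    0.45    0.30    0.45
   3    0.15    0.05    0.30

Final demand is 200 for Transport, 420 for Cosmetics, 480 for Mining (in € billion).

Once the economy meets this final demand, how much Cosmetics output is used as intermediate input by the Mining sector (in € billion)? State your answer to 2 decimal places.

I − A =
  [   0.90    -0.15    -0.05]
  [  -0.45     0.70    -0.45]
  [  -0.15    -0.05     0.70]
Cofactors of I−A, C_ij = (−1)^(i+j)·(minor ij) (rows/columns in the sector order above):
  C_11 = (0.70)(0.70) − (-0.45)(-0.05) = 0.4675
  C_12 = −[(-0.45)(0.70) − (-0.45)(-0.15)] = 0.3825
  C_13 = (-0.45)(-0.05) − (0.70)(-0.15) = 0.1275
  C_21 = −[(-0.15)(0.70) − (-0.05)(-0.05)] = 0.1075
  C_22 = (0.90)(0.70) − (-0.05)(-0.15) = 0.6225
  C_23 = −[(0.90)(-0.05) − (-0.15)(-0.15)] = 0.0675
  C_31 = (-0.15)(-0.45) − (-0.05)(0.70) = 0.1025
  C_32 = −[(0.90)(-0.45) − (-0.05)(-0.45)] = 0.4275
  C_33 = (0.90)(0.70) − (-0.15)(-0.45) = 0.5625
det(I−A) = Σ_j (I−A)_1j·C_1j = (0.90)(0.4675) + (-0.15)(0.3825) + (-0.05)(0.1275) = 0.3570
adj(I−A) = Cᵀ =
  [ 0.4675   0.1075   0.1025]
  [ 0.3825   0.6225   0.4275]
  [ 0.1275   0.0675   0.5625]
(I − A)⁻¹ = adj(I−A) / det(I−A) ≈
  [   1.3095     0.3011     0.2871]
  [   1.0714     1.7437     1.1975]
  [   0.3571     0.1891     1.5756]
First solve x = (I − A)⁻¹ d = adj(I−A)·d / det(I−A); in particular x_3 = (0.1275·200 + 0.0675·420 + 0.5625·480) / 0.3570 = 323.85 / 0.3570 ≈ 907.1429.
Intermediate flow from 2 to 3: z_23 = a_23 · x_3 = 0.45 × 323.85 / 0.3570 = 145.7325 / 0.3570 ≈ 408.21.

z_23 = 408.21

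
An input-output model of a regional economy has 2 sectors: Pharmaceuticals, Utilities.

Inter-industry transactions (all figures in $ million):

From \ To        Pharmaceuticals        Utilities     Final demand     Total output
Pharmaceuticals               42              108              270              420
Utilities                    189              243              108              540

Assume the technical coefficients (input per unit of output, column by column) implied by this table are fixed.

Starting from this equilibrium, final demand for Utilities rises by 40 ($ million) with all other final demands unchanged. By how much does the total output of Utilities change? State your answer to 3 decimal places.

Technical coefficients a_ij = z_ij / X_j:
  a_11 = 42/420 = 0.10, a_21 = 189/420 = 0.45
  a_12 = 108/540 = 0.20, a_22 = 243/540 = 0.45
I − A =
  [   0.90    -0.20]
  [  -0.45     0.55]
det(I−A) = (0.90)(0.55) − (-0.20)(-0.45) = 0.4050
adj(I−A) = [[0.55, 0.20], [0.45, 0.90]]
(I − A)⁻¹ = adj(I−A) / det(I−A) ≈
  [   1.3580     0.4938]
  [   1.1111     2.2222]
Δx = (I − A)⁻¹ Δd with Δd having +40 in the Utilities component and 0 elsewhere.
So Δx_2 = L_22 · (+40), where L_22 = adj(I−A)_22 / det(I−A) = 0.90 / 0.4050.
Δx_2 = 0.90 × (+40) / 0.4050 = 36.00 / 0.4050 ≈ 88.889.

Δx_2 = 88.889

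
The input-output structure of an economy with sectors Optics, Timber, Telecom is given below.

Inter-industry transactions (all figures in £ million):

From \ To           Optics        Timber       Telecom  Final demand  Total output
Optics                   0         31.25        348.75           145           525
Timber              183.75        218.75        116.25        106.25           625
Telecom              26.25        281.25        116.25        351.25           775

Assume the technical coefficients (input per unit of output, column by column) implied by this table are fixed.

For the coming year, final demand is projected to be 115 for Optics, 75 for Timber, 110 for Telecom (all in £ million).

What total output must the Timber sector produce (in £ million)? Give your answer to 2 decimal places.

x_2 = 340.83

Technical coefficients a_ij = z_ij / X_j:
  a_11 = 0/525 = 0.00, a_21 = 183.75/525 = 0.35, a_31 = 26.25/525 = 0.05
  a_12 = 31.25/625 = 0.05, a_22 = 218.75/625 = 0.35, a_32 = 281.25/625 = 0.45
  a_13 = 348.75/775 = 0.45, a_23 = 116.25/775 = 0.15, a_33 = 116.25/775 = 0.15
I − A =
  [   1.00    -0.05    -0.45]
  [  -0.35     0.65    -0.15]
  [  -0.05    -0.45     0.85]
Cofactors of I−A, C_ij = (−1)^(i+j)·(minor ij) (rows/columns in the sector order above):
  C_11 = (0.65)(0.85) − (-0.15)(-0.45) = 0.4850
  C_12 = −[(-0.35)(0.85) − (-0.15)(-0.05)] = 0.3050
  C_13 = (-0.35)(-0.45) − (0.65)(-0.05) = 0.1900
  C_21 = −[(-0.05)(0.85) − (-0.45)(-0.45)] = 0.2450
  C_22 = (1.00)(0.85) − (-0.45)(-0.05) = 0.8275
  C_23 = −[(1.00)(-0.45) − (-0.05)(-0.05)] = 0.4525
  C_31 = (-0.05)(-0.15) − (-0.45)(0.65) = 0.3000
  C_32 = −[(1.00)(-0.15) − (-0.45)(-0.35)] = 0.3075
  C_33 = (1.00)(0.65) − (-0.05)(-0.35) = 0.6325
det(I−A) = Σ_j (I−A)_1j·C_1j = (1.00)(0.4850) + (-0.05)(0.3050) + (-0.45)(0.1900) = 0.38425
adj(I−A) = Cᵀ =
  [ 0.4850   0.2450   0.3000]
  [ 0.3050   0.8275   0.3075]
  [ 0.1900   0.4525   0.6325]
(I − A)⁻¹ = adj(I−A) / det(I−A) ≈
  [   1.2622     0.6376     0.7807]
  [   0.7938     2.1535     0.8003]
  [   0.4945     1.1776     1.6461]
x = (I − A)⁻¹ d = adj(I−A)·d / det(I−A), with det(I−A) = 0.38425:
  x_1 = (0.4850·115 + 0.2450·75 + 0.3000·110) / 0.38425 = 107.15 / 0.38425 ≈ 278.85
  x_2 = (0.3050·115 + 0.8275·75 + 0.3075·110) / 0.38425 = 130.9625 / 0.38425 ≈ 340.83
  x_3 = (0.1900·115 + 0.4525·75 + 0.6325·110) / 0.38425 = 125.3625 / 0.38425 ≈ 326.25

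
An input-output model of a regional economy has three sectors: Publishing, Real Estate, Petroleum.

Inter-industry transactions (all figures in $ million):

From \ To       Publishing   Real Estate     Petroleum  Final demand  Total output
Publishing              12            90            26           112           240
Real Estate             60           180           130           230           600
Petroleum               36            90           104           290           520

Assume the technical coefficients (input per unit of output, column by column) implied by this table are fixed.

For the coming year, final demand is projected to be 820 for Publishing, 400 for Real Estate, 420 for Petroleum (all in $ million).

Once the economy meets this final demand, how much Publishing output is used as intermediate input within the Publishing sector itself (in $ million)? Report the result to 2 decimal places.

z_11 = 56.20

Technical coefficients a_ij = z_ij / X_j:
  a_11 = 12/240 = 0.05, a_21 = 60/240 = 0.25, a_31 = 36/240 = 0.15
  a_12 = 90/600 = 0.15, a_22 = 180/600 = 0.30, a_32 = 90/600 = 0.15
  a_13 = 26/520 = 0.05, a_23 = 130/520 = 0.25, a_33 = 104/520 = 0.20
I − A =
  [   0.95    -0.15    -0.05]
  [  -0.25     0.70    -0.25]
  [  -0.15    -0.15     0.80]
Cofactors of I−A, C_ij = (−1)^(i+j)·(minor ij) (rows/columns in the sector order above):
  C_11 = (0.70)(0.80) − (-0.25)(-0.15) = 0.5225
  C_12 = −[(-0.25)(0.80) − (-0.25)(-0.15)] = 0.2375
  C_13 = (-0.25)(-0.15) − (0.70)(-0.15) = 0.1425
  C_21 = −[(-0.15)(0.80) − (-0.05)(-0.15)] = 0.1275
  C_22 = (0.95)(0.80) − (-0.05)(-0.15) = 0.7525
  C_23 = −[(0.95)(-0.15) − (-0.15)(-0.15)] = 0.1650
  C_31 = (-0.15)(-0.25) − (-0.05)(0.70) = 0.0725
  C_32 = −[(0.95)(-0.25) − (-0.05)(-0.25)] = 0.2500
  C_33 = (0.95)(0.70) − (-0.15)(-0.25) = 0.6275
det(I−A) = Σ_j (I−A)_1j·C_1j = (0.95)(0.5225) + (-0.15)(0.2375) + (-0.05)(0.1425) = 0.453625
adj(I−A) = Cᵀ =
  [ 0.5225   0.1275   0.0725]
  [ 0.2375   0.7525   0.2500]
  [ 0.1425   0.1650   0.6275]
(I − A)⁻¹ = adj(I−A) / det(I−A) ≈
  [   1.1518     0.2811     0.1598]
  [   0.5236     1.6589     0.5511]
  [   0.3141     0.3637     1.3833]
First solve x = (I − A)⁻¹ d = adj(I−A)·d / det(I−A); in particular x_1 = (0.5225·820 + 0.1275·400 + 0.0725·420) / 0.453625 = 509.90 / 0.453625 ≈ 1124.0562.
Intermediate flow from 1 to 1: z_11 = a_11 · x_1 = 0.05 × 509.90 / 0.453625 = 25.495 / 0.453625 ≈ 56.20.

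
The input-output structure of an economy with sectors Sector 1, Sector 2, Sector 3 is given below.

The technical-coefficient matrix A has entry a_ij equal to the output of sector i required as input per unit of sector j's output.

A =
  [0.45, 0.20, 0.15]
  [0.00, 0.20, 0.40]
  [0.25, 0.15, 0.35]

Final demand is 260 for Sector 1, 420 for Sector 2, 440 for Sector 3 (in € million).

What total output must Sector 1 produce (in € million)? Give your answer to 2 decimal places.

I − A =
  [   0.55    -0.20    -0.15]
  [   0.00     0.80    -0.40]
  [  -0.25    -0.15     0.65]
Cofactors of I−A, C_ij = (−1)^(i+j)·(minor ij) (rows/columns in the sector order above):
  C_11 = (0.80)(0.65) − (-0.40)(-0.15) = 0.4600
  C_12 = −[(0.00)(0.65) − (-0.40)(-0.25)] = 0.1000
  C_13 = (0.00)(-0.15) − (0.80)(-0.25) = 0.2000
  C_21 = −[(-0.20)(0.65) − (-0.15)(-0.15)] = 0.1525
  C_22 = (0.55)(0.65) − (-0.15)(-0.25) = 0.3200
  C_23 = −[(0.55)(-0.15) − (-0.20)(-0.25)] = 0.1325
  C_31 = (-0.20)(-0.40) − (-0.15)(0.80) = 0.2000
  C_32 = −[(0.55)(-0.40) − (-0.15)(0.00)] = 0.2200
  C_33 = (0.55)(0.80) − (-0.20)(0.00) = 0.4400
det(I−A) = Σ_j (I−A)_1j·C_1j = (0.55)(0.4600) + (-0.20)(0.1000) + (-0.15)(0.2000) = 0.2030
adj(I−A) = Cᵀ =
  [ 0.4600   0.1525   0.2000]
  [ 0.1000   0.3200   0.2200]
  [ 0.2000   0.1325   0.4400]
(I − A)⁻¹ = adj(I−A) / det(I−A) ≈
  [   2.2660     0.7512     0.9852]
  [   0.4926     1.5764     1.0837]
  [   0.9852     0.6527     2.1675]
x = (I − A)⁻¹ d = adj(I−A)·d / det(I−A), with det(I−A) = 0.2030:
  x_1 = (0.4600·260 + 0.1525·420 + 0.2000·440) / 0.2030 = 271.65 / 0.2030 ≈ 1338.18
  x_2 = (0.1000·260 + 0.3200·420 + 0.2200·440) / 0.2030 = 257.20 / 0.2030 ≈ 1267.00
  x_3 = (0.2000·260 + 0.1325·420 + 0.4400·440) / 0.2030 = 301.25 / 0.2030 ≈ 1483.99

x_1 = 1338.18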